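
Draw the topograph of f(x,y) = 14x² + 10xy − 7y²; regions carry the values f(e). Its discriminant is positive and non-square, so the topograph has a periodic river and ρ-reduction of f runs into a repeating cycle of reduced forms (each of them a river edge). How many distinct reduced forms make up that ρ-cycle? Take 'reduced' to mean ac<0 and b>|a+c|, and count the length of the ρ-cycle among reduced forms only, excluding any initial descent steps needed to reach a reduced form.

D = 492, ⌊√D⌋ = 22
river: ρ → (-7,18,6)
river: ρ → (6,18,-7)
river: ρ → (-7,10,14)
river: ρ → (14,18,-3)
river: ρ → (-3,18,14)
river: ρ → (14,10,-7)
ρ-cycle length = 6 (tail of 0 descent steps not counted)

6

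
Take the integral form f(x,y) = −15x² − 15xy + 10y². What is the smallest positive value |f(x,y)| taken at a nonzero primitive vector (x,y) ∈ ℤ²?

descent: ρ → (10,15,-15)  [lands on river]
river: ρ → (-15,15,10)
river: ρ → (10,25,-5)
river: ρ → (-5,25,10)
closes: descent 1, river 4
min |a| on river = 5

5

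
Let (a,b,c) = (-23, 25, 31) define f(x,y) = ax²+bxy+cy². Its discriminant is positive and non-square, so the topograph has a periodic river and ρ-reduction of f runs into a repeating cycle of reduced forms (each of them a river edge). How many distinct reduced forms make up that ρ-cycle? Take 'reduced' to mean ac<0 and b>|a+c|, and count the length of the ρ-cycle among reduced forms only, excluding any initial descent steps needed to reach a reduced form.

D = 3477, ⌊√D⌋ = 58
river: ρ → (31,37,-17)
river: ρ → (-17,31,37)
river: ρ → (37,43,-11)
river: ρ → (-11,45,33)
river: ρ → (33,21,-23)
river: ρ → (-23,25,31)
ρ-cycle length = 6 (tail of 0 descent steps not counted)

6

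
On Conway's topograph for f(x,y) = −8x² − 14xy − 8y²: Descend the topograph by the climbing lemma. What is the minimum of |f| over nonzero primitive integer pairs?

translate: b→-2 (≡14 mod 16), so (8,14,8)→(8,-2,2)
flip: (8,-2,2)→(2,2,8)
reduced (well bottom): (2,2,8) with a≤c, −a<b≤a
well minimum |f| = |-2| = 2 (negative-definite)

2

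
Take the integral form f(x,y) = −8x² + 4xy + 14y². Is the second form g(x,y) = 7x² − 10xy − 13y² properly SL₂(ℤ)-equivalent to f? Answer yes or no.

D₁ = 464, D₂ = 464
river cycle of f (length 10): (-8, 20, 2), (2, 20, -8), (-8, 12, 10), (10, 8, -10), (-10, 12, 8), (8, 20, -2), (-2, 20, 8), (8, 12, -10), (-10, 8, 10), (10, 12, -8)
river cycle of g (length 10): (-13, 10, 7), (7, 18, -5), (-5, 12, 16), (16, 20, -1), (-1, 20, 16), (16, 12, -5), (-5, 18, 7), (7, 10, -13), (-13, 16, 4), (4, 16, -13)
cycles differ ⇒ inequivalent

no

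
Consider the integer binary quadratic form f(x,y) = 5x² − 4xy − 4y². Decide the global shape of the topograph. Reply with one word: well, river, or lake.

D = b²−4ac = (-4)² − 4·5·(-4) = 96
D > 0 non-square ⇒ indefinite ⇒ periodic river

river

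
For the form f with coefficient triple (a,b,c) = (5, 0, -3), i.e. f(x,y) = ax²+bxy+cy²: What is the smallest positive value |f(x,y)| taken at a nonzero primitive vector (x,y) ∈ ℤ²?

descent: ρ → (-3,6,2)  [lands on river]
river: ρ → (2,6,-3)
closes: descent 1, river 2
min |a| on river = 2

2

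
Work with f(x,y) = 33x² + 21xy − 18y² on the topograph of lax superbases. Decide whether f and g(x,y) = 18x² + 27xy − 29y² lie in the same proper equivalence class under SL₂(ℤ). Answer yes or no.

D₁ = 2817, D₂ = 2817
river cycle of f (length 38): (-18, 51, 3), (3, 51, -18), (-18, 21, 33), (33, 45, -6), (-6, 51, 9), (9, 39, -36), (-36, 33, 12), (12, 39, -27), (-27, 15, 24), (24, 33, -18), … (28 more)
river cycle of g (length 34): (-29, 31, 16), (16, 33, -27), (-27, 21, 22), (22, 23, -26), (-26, 29, 19), (19, 47, -8), (-8, 49, 13), (13, 29, -38), (-38, 47, 4), (4, 49, -26), … (24 more)
cycles differ ⇒ inequivalent

no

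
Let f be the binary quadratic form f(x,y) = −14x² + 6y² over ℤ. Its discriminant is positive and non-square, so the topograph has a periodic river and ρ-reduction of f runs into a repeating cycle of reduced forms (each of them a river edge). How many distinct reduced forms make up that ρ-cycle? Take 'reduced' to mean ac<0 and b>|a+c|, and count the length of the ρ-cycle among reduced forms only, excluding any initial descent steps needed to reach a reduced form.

D = 336, ⌊√D⌋ = 18
descent: ρ → (6,12,-8)  [lands on river]
river: ρ → (-8,4,10)
river: ρ → (10,16,-2)
river: ρ → (-2,16,10)
river: ρ → (10,4,-8)
river: ρ → (-8,12,6)
ρ-cycle length = 6 (tail of 1 descent step not counted)

6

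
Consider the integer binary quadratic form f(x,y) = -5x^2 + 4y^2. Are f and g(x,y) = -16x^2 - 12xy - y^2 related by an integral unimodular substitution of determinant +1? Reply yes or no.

D₁ = 80, D₂ = 80
river cycle of f (length 2): (4, 8, -1), (-1, 8, 4)
river cycle of g (length 2): (-1, 8, 4), (4, 8, -1)
cycles coincide ⇒ equivalent

yes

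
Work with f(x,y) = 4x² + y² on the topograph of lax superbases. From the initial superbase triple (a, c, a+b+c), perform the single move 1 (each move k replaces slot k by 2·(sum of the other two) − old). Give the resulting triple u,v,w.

start (4,1,5) = (f(1,0),f(0,1),f(1,1))
replace slot 1: 2·(1+5) − 4 = 8 → (8,1,5)

8,1,5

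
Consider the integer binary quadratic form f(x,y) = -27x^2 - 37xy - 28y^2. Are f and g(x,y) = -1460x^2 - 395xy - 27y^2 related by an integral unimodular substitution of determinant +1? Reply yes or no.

D₁ = -1655, D₂ = -1655
f is negative-definite; reduce −f:
−f: translate: b→-17 (≡37 mod 54), so (27,37,28)→(27,-17,18)
−f: flip: (27,-17,18)→(18,17,27)
−f: reduced (well bottom): (18,17,27) with a≤c, −a<b≤a
flip sign back: reduced form of f is (-18,-17,-27)
g is negative-definite; reduce −g:
−g: flip: (1460,395,27)→(27,-395,1460)
−g: translate: b→-17 (≡-395 mod 54), so (27,-395,1460)→(27,-17,18)
−g: flip: (27,-17,18)→(18,17,27)
−g: reduced (well bottom): (18,17,27) with a≤c, −a<b≤a
flip sign back: reduced form of g is (-18,-17,-27)
reduced forms (-18, -17, -27) vs (-18, -17, -27) ⇒ equivalent

yes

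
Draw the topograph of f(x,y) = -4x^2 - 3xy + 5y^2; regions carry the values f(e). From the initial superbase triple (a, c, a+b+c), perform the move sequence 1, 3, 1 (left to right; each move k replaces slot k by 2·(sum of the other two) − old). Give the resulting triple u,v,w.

start (-4,5,-2) = (f(1,0),f(0,1),f(1,1))
replace slot 1: 2·(5+(-2)) − (-4) = 10 → (10,5,-2)
replace slot 3: 2·(10+5) − (-2) = 32 → (10,5,32)
replace slot 1: 2·(5+32) − 10 = 64 → (64,5,32)

64,5,32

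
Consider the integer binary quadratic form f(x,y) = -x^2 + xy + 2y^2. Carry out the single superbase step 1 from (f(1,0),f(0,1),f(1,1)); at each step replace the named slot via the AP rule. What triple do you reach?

start (-1,2,2) = (f(1,0),f(0,1),f(1,1))
replace slot 1: 2·(2+2) − (-1) = 9 → (9,2,2)

9,2,2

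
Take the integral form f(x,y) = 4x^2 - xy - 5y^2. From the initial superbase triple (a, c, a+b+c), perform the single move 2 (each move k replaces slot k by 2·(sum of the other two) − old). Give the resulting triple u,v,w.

start (4,-5,-2) = (f(1,0),f(0,1),f(1,1))
replace slot 2: 2·(4+(-2)) − (-5) = 9 → (4,9,-2)

4,9,-2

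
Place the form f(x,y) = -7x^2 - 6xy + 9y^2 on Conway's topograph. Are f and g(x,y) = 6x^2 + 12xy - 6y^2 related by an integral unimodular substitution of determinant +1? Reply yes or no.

D₁ = 288, D₂ = 288
river cycle of f (length 6): (9, 6, -7), (-7, 8, 8), (8, 8, -7), (-7, 6, 9), (9, 12, -4), (-4, 12, 9)
river cycle of g (length 2): (-6, 12, 6), (6, 12, -6)
cycles differ ⇒ inequivalent

no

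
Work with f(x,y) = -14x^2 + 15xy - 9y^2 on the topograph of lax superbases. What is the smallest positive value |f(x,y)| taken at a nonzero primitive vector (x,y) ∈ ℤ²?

translate: b→13 (≡-15 mod 28), so (14,-15,9)→(14,13,8)
flip: (14,13,8)→(8,-13,14)
translate: b→3 (≡-13 mod 16), so (8,-13,14)→(8,3,9)
reduced (well bottom): (8,3,9) with a≤c, −a<b≤a
well minimum |f| = |-8| = 8 (negative-definite)

8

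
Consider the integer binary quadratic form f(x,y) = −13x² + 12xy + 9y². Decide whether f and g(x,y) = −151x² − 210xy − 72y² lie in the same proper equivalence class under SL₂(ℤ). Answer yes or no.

D₁ = 612, D₂ = 612
river cycle of f (length 8): (9, 24, -1), (-1, 24, 9), (9, 12, -13), (-13, 14, 8), (8, 18, -9), (-9, 18, 8), (8, 14, -13), (-13, 12, 9)
river cycle of g (length 8): (-13, 12, 9), (9, 24, -1), (-1, 24, 9), (9, 12, -13), (-13, 14, 8), (8, 18, -9), (-9, 18, 8), (8, 14, -13)
cycles coincide ⇒ equivalent

yes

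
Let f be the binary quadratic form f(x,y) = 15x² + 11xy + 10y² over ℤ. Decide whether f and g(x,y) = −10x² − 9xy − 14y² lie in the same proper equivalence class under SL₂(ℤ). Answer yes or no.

D₁ = -479, D₂ = -479
f: flip: (15,11,10)→(10,-11,15)
f: translate: b→9 (≡-11 mod 20), so (10,-11,15)→(10,9,14)
f: reduced (well bottom): (10,9,14) with a≤c, −a<b≤a
g is negative-definite; reduce −g:
−g: reduced (well bottom): (10,9,14) with a≤c, −a<b≤a
flip sign back: reduced form of g is (-10,-9,-14)
reduced forms (10, 9, 14) vs (-10, -9, -14) ⇒ inequivalent

no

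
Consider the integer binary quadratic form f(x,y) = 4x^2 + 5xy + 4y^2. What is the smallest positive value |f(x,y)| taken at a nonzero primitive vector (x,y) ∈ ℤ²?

translate: b→-3 (≡5 mod 8), so (4,5,4)→(4,-3,3)
flip: (4,-3,3)→(3,3,4)
reduced (well bottom): (3,3,4) with a≤c, −a<b≤a
well minimum = a = 3

3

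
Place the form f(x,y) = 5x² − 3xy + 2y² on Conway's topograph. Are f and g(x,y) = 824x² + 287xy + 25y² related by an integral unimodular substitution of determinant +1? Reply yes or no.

D₁ = -31, D₂ = -31
f: flip: (5,-3,2)→(2,3,5)
f: translate: b→-1 (≡3 mod 4), so (2,3,5)→(2,-1,4)
f: reduced (well bottom): (2,-1,4) with a≤c, −a<b≤a
g: flip: (824,287,25)→(25,-287,824)
g: translate: b→13 (≡-287 mod 50), so (25,-287,824)→(25,13,2)
g: flip: (25,13,2)→(2,-13,25)
g: translate: b→-1 (≡-13 mod 4), so (2,-13,25)→(2,-1,4)
g: reduced (well bottom): (2,-1,4) with a≤c, −a<b≤a
reduced forms (2, -1, 4) vs (2, -1, 4) ⇒ equivalent

yes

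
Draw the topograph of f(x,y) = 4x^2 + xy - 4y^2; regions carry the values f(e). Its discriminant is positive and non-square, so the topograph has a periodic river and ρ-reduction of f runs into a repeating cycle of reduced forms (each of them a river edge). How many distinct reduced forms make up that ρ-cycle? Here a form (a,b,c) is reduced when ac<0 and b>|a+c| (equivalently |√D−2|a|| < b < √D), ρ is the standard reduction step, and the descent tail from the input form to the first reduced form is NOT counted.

D = 65, ⌊√D⌋ = 8
river: ρ → (-4,7,1)
river: ρ → (1,7,-4)
river: ρ → (-4,1,4)
river: ρ → (4,7,-1)
river: ρ → (-1,7,4)
river: ρ → (4,1,-4)
ρ-cycle length = 6 (tail of 0 descent steps not counted)

6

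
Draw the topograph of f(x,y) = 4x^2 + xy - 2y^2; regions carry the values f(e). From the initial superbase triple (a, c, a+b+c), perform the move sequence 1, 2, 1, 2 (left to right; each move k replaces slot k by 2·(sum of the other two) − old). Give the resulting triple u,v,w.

start (4,-2,3) = (f(1,0),f(0,1),f(1,1))
replace slot 1: 2·((-2)+3) − 4 = -2 → (-2,-2,3)
replace slot 2: 2·((-2)+3) − (-2) = 4 → (-2,4,3)
replace slot 1: 2·(4+3) − (-2) = 16 → (16,4,3)
replace slot 2: 2·(16+3) − 4 = 34 → (16,34,3)

16,34,3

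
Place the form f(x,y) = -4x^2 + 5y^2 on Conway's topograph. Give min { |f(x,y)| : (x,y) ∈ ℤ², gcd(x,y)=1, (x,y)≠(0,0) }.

descent: ρ → (5,0,-4)
descent: ρ → (-4,8,1)  [lands on river]
river: ρ → (1,8,-4)
closes: descent 2, river 2
min |a| on river = 1

1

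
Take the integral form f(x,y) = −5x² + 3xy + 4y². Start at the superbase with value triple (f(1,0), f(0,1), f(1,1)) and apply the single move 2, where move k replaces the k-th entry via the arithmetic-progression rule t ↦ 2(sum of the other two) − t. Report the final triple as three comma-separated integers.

start (-5,4,2) = (f(1,0),f(0,1),f(1,1))
replace slot 2: 2·((-5)+2) − 4 = -10 → (-5,-10,2)

-5,-10,2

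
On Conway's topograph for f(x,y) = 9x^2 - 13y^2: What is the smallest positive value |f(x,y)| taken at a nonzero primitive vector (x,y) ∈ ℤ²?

descent: ρ → (-13,0,9)
descent: ρ → (9,18,-4)  [lands on river]
river: ρ → (-4,14,17)
river: ρ → (17,20,-1)
river: ρ → (-1,20,17)
river: ρ → (17,14,-4)
river: ρ → (-4,18,9)
closes: descent 2, river 6
min |a| on river = 1

1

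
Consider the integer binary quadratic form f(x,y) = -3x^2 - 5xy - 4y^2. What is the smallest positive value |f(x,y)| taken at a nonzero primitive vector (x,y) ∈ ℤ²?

translate: b→-1 (≡5 mod 6), so (3,5,4)→(3,-1,2)
flip: (3,-1,2)→(2,1,3)
reduced (well bottom): (2,1,3) with a≤c, −a<b≤a
well minimum |f| = |-2| = 2 (negative-definite)

2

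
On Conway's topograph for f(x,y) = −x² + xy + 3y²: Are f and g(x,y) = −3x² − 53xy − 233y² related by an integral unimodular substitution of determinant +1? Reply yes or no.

D₁ = 13, D₂ = 13
river cycle of f (length 2): (-1, 3, 1), (1, 3, -1)
river cycle of g (length 2): (1, 3, -1), (-1, 3, 1)
cycles coincide ⇒ equivalent

yes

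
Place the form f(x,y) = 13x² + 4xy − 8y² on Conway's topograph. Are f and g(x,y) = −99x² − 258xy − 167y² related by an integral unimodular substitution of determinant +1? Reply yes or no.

D₁ = 432, D₂ = 432
river cycle of f (length 8): (-8, 12, 9), (9, 6, -11), (-11, 16, 4), (4, 16, -11), (-11, 6, 9), (9, 12, -8), (-8, 20, 1), (1, 20, -8)
river cycle of g (length 8): (-8, 12, 9), (9, 6, -11), (-11, 16, 4), (4, 16, -11), (-11, 6, 9), (9, 12, -8), (-8, 20, 1), (1, 20, -8)
cycles coincide ⇒ equivalent

yes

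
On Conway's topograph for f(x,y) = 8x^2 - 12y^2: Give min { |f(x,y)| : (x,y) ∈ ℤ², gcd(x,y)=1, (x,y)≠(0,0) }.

descent: ρ → (-12,0,8)
descent: ρ → (8,16,-4)  [lands on river]
river: ρ → (-4,16,8)
closes: descent 2, river 2
min |a| on river = 4

4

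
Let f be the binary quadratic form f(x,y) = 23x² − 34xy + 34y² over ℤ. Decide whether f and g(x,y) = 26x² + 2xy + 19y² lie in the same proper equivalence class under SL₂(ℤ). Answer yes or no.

D₁ = -1972, D₂ = -1972
f: translate: b→12 (≡-34 mod 46), so (23,-34,34)→(23,12,23)
f: reduced (well bottom): (23,12,23) with a≤c, −a<b≤a
g: flip: (26,2,19)→(19,-2,26)
g: reduced (well bottom): (19,-2,26) with a≤c, −a<b≤a
reduced forms (23, 12, 23) vs (19, -2, 26) ⇒ inequivalent

no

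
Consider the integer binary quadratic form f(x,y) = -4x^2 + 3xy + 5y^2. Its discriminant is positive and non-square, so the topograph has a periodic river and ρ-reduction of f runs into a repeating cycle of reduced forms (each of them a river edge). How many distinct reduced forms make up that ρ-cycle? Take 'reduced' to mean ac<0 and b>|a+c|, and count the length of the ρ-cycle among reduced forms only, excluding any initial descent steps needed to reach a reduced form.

D = 89, ⌊√D⌋ = 9
river: ρ → (5,7,-2)
river: ρ → (-2,9,1)
river: ρ → (1,9,-2)
river: ρ → (-2,7,5)
river: ρ → (5,3,-4)
river: ρ → (-4,5,4)
river: ρ → (4,3,-5)
river: ρ → (-5,7,2)
river: ρ → (2,9,-1)
river: ρ → (-1,9,2)
river: ρ → (2,7,-5)
river: ρ → (-5,3,4)
river: ρ → (4,5,-4)
river: ρ → (-4,3,5)
ρ-cycle length = 14 (tail of 0 descent steps not counted)

14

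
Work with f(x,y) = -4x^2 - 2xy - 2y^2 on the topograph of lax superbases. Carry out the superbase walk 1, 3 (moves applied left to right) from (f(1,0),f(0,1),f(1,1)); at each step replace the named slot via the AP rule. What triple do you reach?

start (-4,-2,-8) = (f(1,0),f(0,1),f(1,1))
replace slot 1: 2·((-2)+(-8)) − (-4) = -16 → (-16,-2,-8)
replace slot 3: 2·((-16)+(-2)) − (-8) = -28 → (-16,-2,-28)

-16,-2,-28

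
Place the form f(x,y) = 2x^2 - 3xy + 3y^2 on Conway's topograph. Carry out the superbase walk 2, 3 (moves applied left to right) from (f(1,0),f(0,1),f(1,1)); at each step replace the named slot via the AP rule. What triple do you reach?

start (2,3,2) = (f(1,0),f(0,1),f(1,1))
replace slot 2: 2·(2+2) − 3 = 5 → (2,5,2)
replace slot 3: 2·(2+5) − 2 = 12 → (2,5,12)

2,5,12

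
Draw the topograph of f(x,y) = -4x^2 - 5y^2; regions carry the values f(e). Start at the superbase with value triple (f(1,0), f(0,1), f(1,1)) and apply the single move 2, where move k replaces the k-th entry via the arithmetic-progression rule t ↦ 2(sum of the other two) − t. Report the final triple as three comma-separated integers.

start (-4,-5,-9) = (f(1,0),f(0,1),f(1,1))
replace slot 2: 2·((-4)+(-9)) − (-5) = -21 → (-4,-21,-9)

-4,-21,-9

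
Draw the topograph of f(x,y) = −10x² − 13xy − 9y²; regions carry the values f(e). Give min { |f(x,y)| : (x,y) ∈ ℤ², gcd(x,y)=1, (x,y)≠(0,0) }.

translate: b→-7 (≡13 mod 20), so (10,13,9)→(10,-7,6)
flip: (10,-7,6)→(6,7,10)
translate: b→-5 (≡7 mod 12), so (6,7,10)→(6,-5,9)
reduced (well bottom): (6,-5,9) with a≤c, −a<b≤a
well minimum |f| = |-6| = 6 (negative-definite)

6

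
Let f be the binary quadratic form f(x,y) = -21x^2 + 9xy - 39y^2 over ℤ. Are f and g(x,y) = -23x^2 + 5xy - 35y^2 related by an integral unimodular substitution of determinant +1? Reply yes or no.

D₁ = -3195, D₂ = -3195
f is negative-definite; reduce −f:
−f: reduced (well bottom): (21,-9,39) with a≤c, −a<b≤a
flip sign back: reduced form of f is (-21,9,-39)
g is negative-definite; reduce −g:
−g: reduced (well bottom): (23,-5,35) with a≤c, −a<b≤a
flip sign back: reduced form of g is (-23,5,-35)
reduced forms (-21, 9, -39) vs (-23, 5, -35) ⇒ inequivalent

no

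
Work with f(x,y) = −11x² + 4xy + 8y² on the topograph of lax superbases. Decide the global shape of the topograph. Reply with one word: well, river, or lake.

D = b²−4ac = 4² − 4·(-11)·8 = 368
D > 0 non-square ⇒ indefinite ⇒ periodic river

river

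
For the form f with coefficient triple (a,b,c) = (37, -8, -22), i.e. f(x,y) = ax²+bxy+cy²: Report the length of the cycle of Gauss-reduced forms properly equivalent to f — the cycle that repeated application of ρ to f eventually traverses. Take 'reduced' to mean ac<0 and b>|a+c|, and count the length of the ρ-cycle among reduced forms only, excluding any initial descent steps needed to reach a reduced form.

D = 3320, ⌊√D⌋ = 57
descent: ρ → (-22,52,7)  [lands on river]
river: ρ → (7,46,-43)
river: ρ → (-43,40,10)
river: ρ → (10,40,-43)
river: ρ → (-43,46,7)
river: ρ → (7,52,-22)
river: ρ → (-22,36,23)
river: ρ → (23,56,-2)
river: ρ → (-2,56,23)
river: ρ → (23,36,-22)
ρ-cycle length = 10 (tail of 1 descent step not counted)

10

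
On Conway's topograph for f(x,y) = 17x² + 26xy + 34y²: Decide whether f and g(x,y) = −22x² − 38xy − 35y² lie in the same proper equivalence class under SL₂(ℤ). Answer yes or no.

D₁ = -1636, D₂ = -1636
f: translate: b→-8 (≡26 mod 34), so (17,26,34)→(17,-8,25)
f: reduced (well bottom): (17,-8,25) with a≤c, −a<b≤a
g is negative-definite; reduce −g:
−g: translate: b→-6 (≡38 mod 44), so (22,38,35)→(22,-6,19)
−g: flip: (22,-6,19)→(19,6,22)
−g: reduced (well bottom): (19,6,22) with a≤c, −a<b≤a
flip sign back: reduced form of g is (-19,-6,-22)
reduced forms (17, -8, 25) vs (-19, -6, -22) ⇒ inequivalent

no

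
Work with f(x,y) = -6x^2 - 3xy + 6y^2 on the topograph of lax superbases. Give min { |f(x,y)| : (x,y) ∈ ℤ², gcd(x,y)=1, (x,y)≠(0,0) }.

descent: ρ → (6,3,-6)  [lands on river]
river: ρ → (-6,9,3)
river: ρ → (3,9,-6)
river: ρ → (-6,3,6)
river: ρ → (6,9,-3)
river: ρ → (-3,9,6)
closes: descent 1, river 6
min |a| on river = 3

3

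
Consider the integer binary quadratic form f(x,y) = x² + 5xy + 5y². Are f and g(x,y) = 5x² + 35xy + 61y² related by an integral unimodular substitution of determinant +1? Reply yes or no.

D₁ = 5, D₂ = 5
river cycle of f (length 2): (1, 1, -1), (-1, 1, 1)
river cycle of g (length 2): (1, 1, -1), (-1, 1, 1)
cycles coincide ⇒ equivalent

yes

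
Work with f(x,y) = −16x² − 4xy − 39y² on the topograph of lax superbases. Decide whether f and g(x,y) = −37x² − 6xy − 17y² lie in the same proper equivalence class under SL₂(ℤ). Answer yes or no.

D₁ = -2480, D₂ = -2480
f is negative-definite; reduce −f:
−f: reduced (well bottom): (16,4,39) with a≤c, −a<b≤a
flip sign back: reduced form of f is (-16,-4,-39)
g is negative-definite; reduce −g:
−g: flip: (37,6,17)→(17,-6,37)
−g: reduced (well bottom): (17,-6,37) with a≤c, −a<b≤a
flip sign back: reduced form of g is (-17,6,-37)
reduced forms (-16, -4, -39) vs (-17, 6, -37) ⇒ inequivalent

no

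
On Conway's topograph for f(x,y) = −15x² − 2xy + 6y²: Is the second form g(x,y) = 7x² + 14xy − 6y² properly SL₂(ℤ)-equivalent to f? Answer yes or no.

D₁ = 364, D₂ = 364
river cycle of f (length 8): (6, 14, -7), (-7, 14, 6), (6, 10, -11), (-11, 12, 5), (5, 18, -2), (-2, 18, 5), (5, 12, -11), (-11, 10, 6)
river cycle of g (length 8): (-6, 10, 11), (11, 12, -5), (-5, 18, 2), (2, 18, -5), (-5, 12, 11), (11, 10, -6), (-6, 14, 7), (7, 14, -6)
cycles differ ⇒ inequivalent

no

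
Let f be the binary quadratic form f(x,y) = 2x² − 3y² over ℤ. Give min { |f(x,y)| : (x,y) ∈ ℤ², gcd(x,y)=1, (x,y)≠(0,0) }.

descent: ρ → (-3,0,2)
descent: ρ → (2,4,-1)  [lands on river]
river: ρ → (-1,4,2)
closes: descent 2, river 2
min |a| on river = 1

1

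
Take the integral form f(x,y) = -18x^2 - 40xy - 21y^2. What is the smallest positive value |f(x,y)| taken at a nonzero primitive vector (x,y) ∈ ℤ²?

descent: ρ → (-21,-2,1)
descent: ρ → (1,8,-6)  [lands on river]
river: ρ → (-6,4,3)
river: ρ → (3,8,-2)
river: ρ → (-2,8,3)
river: ρ → (3,4,-6)
river: ρ → (-6,8,1)
closes: descent 2, river 6
min |a| on river = 1

1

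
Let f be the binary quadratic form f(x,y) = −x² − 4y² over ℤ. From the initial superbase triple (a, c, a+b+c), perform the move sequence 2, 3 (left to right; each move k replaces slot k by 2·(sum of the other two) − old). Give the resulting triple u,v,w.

start (-1,-4,-5) = (f(1,0),f(0,1),f(1,1))
replace slot 2: 2·((-1)+(-5)) − (-4) = -8 → (-1,-8,-5)
replace slot 3: 2·((-1)+(-8)) − (-5) = -13 → (-1,-8,-13)

-1,-8,-13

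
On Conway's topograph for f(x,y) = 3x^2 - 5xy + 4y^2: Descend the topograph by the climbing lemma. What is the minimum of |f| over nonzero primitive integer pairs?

translate: b→1 (≡-5 mod 6), so (3,-5,4)→(3,1,2)
flip: (3,1,2)→(2,-1,3)
reduced (well bottom): (2,-1,3) with a≤c, −a<b≤a
well minimum = a = 2

2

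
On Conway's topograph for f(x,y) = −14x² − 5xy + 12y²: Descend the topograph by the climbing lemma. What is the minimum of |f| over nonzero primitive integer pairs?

descent: ρ → (12,5,-14)  [lands on river]
river: ρ → (-14,23,3)
river: ρ → (3,25,-6)
river: ρ → (-6,23,7)
river: ρ → (7,19,-12)
river: ρ → (-12,5,14)
river: ρ → (14,23,-3)
river: ρ → (-3,25,6)
river: ρ → (6,23,-7)
river: ρ → (-7,19,12)
closes: descent 1, river 10
min |a| on river = 3

3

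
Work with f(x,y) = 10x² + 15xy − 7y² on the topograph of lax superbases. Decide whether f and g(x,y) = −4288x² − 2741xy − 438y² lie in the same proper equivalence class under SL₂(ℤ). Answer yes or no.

D₁ = 505, D₂ = 505
river cycle of f (length 8): (-7, 13, 12), (12, 11, -8), (-8, 21, 2), (2, 19, -18), (-18, 17, 3), (3, 19, -12), (-12, 5, 10), (10, 15, -7)
river cycle of g (length 8): (-7, 13, 12), (12, 11, -8), (-8, 21, 2), (2, 19, -18), (-18, 17, 3), (3, 19, -12), (-12, 5, 10), (10, 15, -7)
cycles coincide ⇒ equivalent

yes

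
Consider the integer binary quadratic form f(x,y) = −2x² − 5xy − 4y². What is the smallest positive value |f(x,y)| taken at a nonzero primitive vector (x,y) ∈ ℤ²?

translate: b→1 (≡5 mod 4), so (2,5,4)→(2,1,1)
flip: (2,1,1)→(1,-1,2)
translate: b→1 (≡-1 mod 2), so (1,-1,2)→(1,1,2)
reduced (well bottom): (1,1,2) with a≤c, −a<b≤a
well minimum |f| = |-1| = 1 (negative-definite)

1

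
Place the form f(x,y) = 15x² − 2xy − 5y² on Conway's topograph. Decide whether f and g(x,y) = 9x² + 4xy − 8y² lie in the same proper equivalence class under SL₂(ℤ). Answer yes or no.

D₁ = 304, D₂ = 304
river cycle of f (length 12): (-5, 12, 8), (8, 4, -9), (-9, 14, 3), (3, 16, -4), (-4, 16, 3), (3, 14, -9), (-9, 4, 8), (8, 12, -5), (-5, 8, 12), (12, 16, -1), … (2 more)
river cycle of g (length 12): (-8, 12, 5), (5, 8, -12), (-12, 16, 1), (1, 16, -12), (-12, 8, 5), (5, 12, -8), (-8, 4, 9), (9, 14, -3), (-3, 16, 4), (4, 16, -3), … (2 more)
cycles differ ⇒ inequivalent

no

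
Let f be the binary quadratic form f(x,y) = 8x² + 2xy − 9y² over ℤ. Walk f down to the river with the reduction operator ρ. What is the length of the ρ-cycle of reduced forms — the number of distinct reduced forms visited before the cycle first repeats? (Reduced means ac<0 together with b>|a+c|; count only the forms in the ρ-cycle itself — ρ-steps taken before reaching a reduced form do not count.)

D = 292, ⌊√D⌋ = 17
river: ρ → (-9,16,1)
river: ρ → (1,16,-9)
river: ρ → (-9,2,8)
river: ρ → (8,14,-3)
river: ρ → (-3,16,3)
river: ρ → (3,14,-8)
river: ρ → (-8,2,9)
river: ρ → (9,16,-1)
river: ρ → (-1,16,9)
river: ρ → (9,2,-8)
river: ρ → (-8,14,3)
river: ρ → (3,16,-3)
river: ρ → (-3,14,8)
river: ρ → (8,2,-9)
ρ-cycle length = 14 (tail of 0 descent steps not counted)

14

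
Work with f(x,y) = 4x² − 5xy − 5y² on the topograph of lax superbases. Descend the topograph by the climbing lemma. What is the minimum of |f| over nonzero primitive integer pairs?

descent: ρ → (-5,5,4)  [lands on river]
river: ρ → (4,3,-6)
river: ρ → (-6,9,1)
river: ρ → (1,9,-6)
river: ρ → (-6,3,4)
river: ρ → (4,5,-5)
closes: descent 1, river 6
min |a| on river = 1

1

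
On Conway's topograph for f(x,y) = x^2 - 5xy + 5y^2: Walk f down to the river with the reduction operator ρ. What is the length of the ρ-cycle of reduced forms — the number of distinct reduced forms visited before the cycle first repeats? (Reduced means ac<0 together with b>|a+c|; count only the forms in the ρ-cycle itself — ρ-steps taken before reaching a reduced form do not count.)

D = 5, ⌊√D⌋ = 2
descent: ρ → (5,5,1)
descent: ρ → (1,1,-1)  [lands on river]
river: ρ → (-1,1,1)
ρ-cycle length = 2 (tail of 2 descent steps not counted)

2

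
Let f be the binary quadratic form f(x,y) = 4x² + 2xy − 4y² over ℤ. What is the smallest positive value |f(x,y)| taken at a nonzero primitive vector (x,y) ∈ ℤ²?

river: ρ → (-4,6,2)
river: ρ → (2,6,-4)
river: ρ → (-4,2,4)
river: ρ → (4,6,-2)
river: ρ → (-2,6,4)
river: ρ → (4,2,-4)
closes: descent 0, river 6
min |a| on river = 2

2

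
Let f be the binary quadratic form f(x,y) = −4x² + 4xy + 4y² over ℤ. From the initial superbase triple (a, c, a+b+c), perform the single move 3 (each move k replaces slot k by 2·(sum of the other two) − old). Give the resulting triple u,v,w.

start (-4,4,4) = (f(1,0),f(0,1),f(1,1))
replace slot 3: 2·((-4)+4) − 4 = -4 → (-4,4,-4)

-4,4,-4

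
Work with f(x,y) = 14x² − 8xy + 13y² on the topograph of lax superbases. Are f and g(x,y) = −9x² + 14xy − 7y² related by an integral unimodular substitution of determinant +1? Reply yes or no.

D₁ = -664, D₂ = -56
discriminants differ ⇒ not SL₂(ℤ)-equivalent

no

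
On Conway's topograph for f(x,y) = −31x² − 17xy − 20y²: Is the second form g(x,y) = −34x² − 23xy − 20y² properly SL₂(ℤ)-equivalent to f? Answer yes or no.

D₁ = -2191, D₂ = -2191
f is negative-definite; reduce −f:
−f: flip: (31,17,20)→(20,-17,31)
−f: reduced (well bottom): (20,-17,31) with a≤c, −a<b≤a
flip sign back: reduced form of f is (-20,17,-31)
g is negative-definite; reduce −g:
−g: flip: (34,23,20)→(20,-23,34)
−g: translate: b→17 (≡-23 mod 40), so (20,-23,34)→(20,17,31)
−g: reduced (well bottom): (20,17,31) with a≤c, −a<b≤a
flip sign back: reduced form of g is (-20,-17,-31)
reduced forms (-20, 17, -31) vs (-20, -17, -31) ⇒ inequivalent

no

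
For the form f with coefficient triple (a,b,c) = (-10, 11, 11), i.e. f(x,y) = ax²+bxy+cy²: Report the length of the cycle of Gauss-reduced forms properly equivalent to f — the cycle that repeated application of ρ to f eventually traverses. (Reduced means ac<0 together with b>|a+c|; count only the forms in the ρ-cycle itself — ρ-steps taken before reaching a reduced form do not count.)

D = 561, ⌊√D⌋ = 23
river: ρ → (11,11,-10)
river: ρ → (-10,9,12)
river: ρ → (12,15,-7)
river: ρ → (-7,13,14)
river: ρ → (14,15,-6)
river: ρ → (-6,21,5)
river: ρ → (5,19,-10)
river: ρ → (-10,21,3)
river: ρ → (3,21,-10)
river: ρ → (-10,19,5)
river: ρ → (5,21,-6)
river: ρ → (-6,15,14)
river: ρ → (14,13,-7)
river: ρ → (-7,15,12)
river: ρ → (12,9,-10)
river: ρ → (-10,11,11)
ρ-cycle length = 16 (tail of 0 descent steps not counted)

16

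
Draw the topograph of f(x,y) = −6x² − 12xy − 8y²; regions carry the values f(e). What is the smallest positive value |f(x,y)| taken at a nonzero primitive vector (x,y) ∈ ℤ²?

translate: b→0 (≡12 mod 12), so (6,12,8)→(6,0,2)
flip: (6,0,2)→(2,0,6)
reduced (well bottom): (2,0,6) with a≤c, −a<b≤a
well minimum |f| = |-2| = 2 (negative-definite)

2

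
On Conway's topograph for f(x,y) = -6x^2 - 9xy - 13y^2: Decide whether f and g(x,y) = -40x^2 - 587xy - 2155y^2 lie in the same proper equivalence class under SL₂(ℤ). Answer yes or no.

D₁ = -231, D₂ = -231
f is negative-definite; reduce −f:
−f: translate: b→-3 (≡9 mod 12), so (6,9,13)→(6,-3,10)
−f: reduced (well bottom): (6,-3,10) with a≤c, −a<b≤a
flip sign back: reduced form of f is (-6,3,-10)
g is negative-definite; reduce −g:
−g: translate: b→27 (≡587 mod 80), so (40,587,2155)→(40,27,6)
−g: flip: (40,27,6)→(6,-27,40)
−g: translate: b→-3 (≡-27 mod 12), so (6,-27,40)→(6,-3,10)
−g: reduced (well bottom): (6,-3,10) with a≤c, −a<b≤a
flip sign back: reduced form of g is (-6,3,-10)
reduced forms (-6, 3, -10) vs (-6, 3, -10) ⇒ equivalent

yes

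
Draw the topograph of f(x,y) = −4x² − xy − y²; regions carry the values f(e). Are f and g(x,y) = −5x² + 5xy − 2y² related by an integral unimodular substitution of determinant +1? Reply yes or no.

D₁ = -15, D₂ = -15
f is negative-definite; reduce −f:
−f: flip: (4,1,1)→(1,-1,4)
−f: translate: b→1 (≡-1 mod 2), so (1,-1,4)→(1,1,4)
−f: reduced (well bottom): (1,1,4) with a≤c, −a<b≤a
flip sign back: reduced form of f is (-1,-1,-4)
g is negative-definite; reduce −g:
−g: translate: b→5 (≡-5 mod 10), so (5,-5,2)→(5,5,2)
−g: flip: (5,5,2)→(2,-5,5)
−g: translate: b→-1 (≡-5 mod 4), so (2,-5,5)→(2,-1,2)
−g: flip: (2,-1,2)→(2,1,2)
−g: reduced (well bottom): (2,1,2) with a≤c, −a<b≤a
flip sign back: reduced form of g is (-2,-1,-2)
reduced forms (-1, -1, -4) vs (-2, -1, -2) ⇒ inequivalent

no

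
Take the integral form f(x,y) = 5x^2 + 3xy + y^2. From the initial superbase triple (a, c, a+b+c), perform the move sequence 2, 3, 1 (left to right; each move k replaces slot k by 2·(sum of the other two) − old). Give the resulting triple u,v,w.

start (5,1,9) = (f(1,0),f(0,1),f(1,1))
replace slot 2: 2·(5+9) − 1 = 27 → (5,27,9)
replace slot 3: 2·(5+27) − 9 = 55 → (5,27,55)
replace slot 1: 2·(27+55) − 5 = 159 → (159,27,55)

159,27,55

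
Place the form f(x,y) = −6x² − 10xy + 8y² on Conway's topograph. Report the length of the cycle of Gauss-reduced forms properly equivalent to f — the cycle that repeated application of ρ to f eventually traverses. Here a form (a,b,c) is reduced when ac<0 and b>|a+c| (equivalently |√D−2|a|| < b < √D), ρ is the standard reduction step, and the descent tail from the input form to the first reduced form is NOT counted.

D = 292, ⌊√D⌋ = 17
descent: ρ → (8,10,-6)  [lands on river]
river: ρ → (-6,14,4)
river: ρ → (4,10,-12)
river: ρ → (-12,14,2)
river: ρ → (2,14,-12)
river: ρ → (-12,10,4)
river: ρ → (4,14,-6)
river: ρ → (-6,10,8)
river: ρ → (8,6,-8)
river: ρ → (-8,10,6)
river: ρ → (6,14,-4)
river: ρ → (-4,10,12)
river: ρ → (12,14,-2)
river: ρ → (-2,14,12)
river: ρ → (12,10,-4)
river: ρ → (-4,14,6)
river: ρ → (6,10,-8)
river: ρ → (-8,6,8)
ρ-cycle length = 18 (tail of 1 descent step not counted)

18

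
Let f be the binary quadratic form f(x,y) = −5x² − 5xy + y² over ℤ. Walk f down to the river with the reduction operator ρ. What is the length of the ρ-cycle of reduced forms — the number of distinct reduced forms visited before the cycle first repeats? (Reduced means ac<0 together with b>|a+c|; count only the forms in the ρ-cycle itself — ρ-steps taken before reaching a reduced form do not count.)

D = 45, ⌊√D⌋ = 6
descent: ρ → (1,5,-5)  [lands on river]
river: ρ → (-5,5,1)
ρ-cycle length = 2 (tail of 1 descent step not counted)

2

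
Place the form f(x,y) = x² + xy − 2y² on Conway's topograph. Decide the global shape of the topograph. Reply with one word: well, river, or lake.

D = b²−4ac = 1² − 4·1·(-2) = 9
D = 3² is a perfect square ⇒ form factors over ℤ ⇒ lakes

lake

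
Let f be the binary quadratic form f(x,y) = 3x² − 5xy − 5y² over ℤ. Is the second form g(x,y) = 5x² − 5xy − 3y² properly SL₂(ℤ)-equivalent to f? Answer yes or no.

D₁ = 85, D₂ = 85
river cycle of f (length 6): (-5, 5, 3), (3, 7, -3), (-3, 5, 5), (5, 5, -3), (-3, 7, 3), (3, 5, -5)
river cycle of g (length 6): (-3, 5, 5), (5, 5, -3), (-3, 7, 3), (3, 5, -5), (-5, 5, 3), (3, 7, -3)
cycles coincide ⇒ equivalent

yes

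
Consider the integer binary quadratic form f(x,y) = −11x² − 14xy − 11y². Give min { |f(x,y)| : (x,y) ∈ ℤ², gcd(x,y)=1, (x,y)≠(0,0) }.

translate: b→-8 (≡14 mod 22), so (11,14,11)→(11,-8,8)
flip: (11,-8,8)→(8,8,11)
reduced (well bottom): (8,8,11) with a≤c, −a<b≤a
well minimum |f| = |-8| = 8 (negative-definite)

8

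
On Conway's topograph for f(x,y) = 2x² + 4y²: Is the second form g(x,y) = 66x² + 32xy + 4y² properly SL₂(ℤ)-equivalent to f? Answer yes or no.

D₁ = -32, D₂ = -32
f: reduced (well bottom): (2,0,4) with a≤c, −a<b≤a
g: flip: (66,32,4)→(4,-32,66)
g: translate: b→0 (≡-32 mod 8), so (4,-32,66)→(4,0,2)
g: flip: (4,0,2)→(2,0,4)
g: reduced (well bottom): (2,0,4) with a≤c, −a<b≤a
reduced forms (2, 0, 4) vs (2, 0, 4) ⇒ equivalent

yes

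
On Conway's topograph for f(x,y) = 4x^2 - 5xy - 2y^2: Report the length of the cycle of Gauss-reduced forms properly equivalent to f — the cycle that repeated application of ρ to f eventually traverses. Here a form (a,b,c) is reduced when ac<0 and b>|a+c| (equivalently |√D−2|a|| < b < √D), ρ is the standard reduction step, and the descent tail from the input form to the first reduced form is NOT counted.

D = 57, ⌊√D⌋ = 7
descent: ρ → (-2,5,4)  [lands on river]
river: ρ → (4,3,-3)
river: ρ → (-3,3,4)
river: ρ → (4,5,-2)
river: ρ → (-2,7,1)
river: ρ → (1,7,-2)
ρ-cycle length = 6 (tail of 1 descent step not counted)

6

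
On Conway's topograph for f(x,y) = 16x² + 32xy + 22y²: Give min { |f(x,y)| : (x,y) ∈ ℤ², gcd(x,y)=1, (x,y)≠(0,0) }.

translate: b→0 (≡32 mod 32), so (16,32,22)→(16,0,6)
flip: (16,0,6)→(6,0,16)
reduced (well bottom): (6,0,16) with a≤c, −a<b≤a
well minimum = a = 6

6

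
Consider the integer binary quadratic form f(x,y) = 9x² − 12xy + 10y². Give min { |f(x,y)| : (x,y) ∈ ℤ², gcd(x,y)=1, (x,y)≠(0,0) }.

translate: b→6 (≡-12 mod 18), so (9,-12,10)→(9,6,7)
flip: (9,6,7)→(7,-6,9)
reduced (well bottom): (7,-6,9) with a≤c, −a<b≤a
well minimum = a = 7

7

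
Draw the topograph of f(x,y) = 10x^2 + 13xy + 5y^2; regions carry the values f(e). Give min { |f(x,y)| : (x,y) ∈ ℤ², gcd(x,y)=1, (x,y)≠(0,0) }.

translate: b→-7 (≡13 mod 20), so (10,13,5)→(10,-7,2)
flip: (10,-7,2)→(2,7,10)
translate: b→-1 (≡7 mod 4), so (2,7,10)→(2,-1,4)
reduced (well bottom): (2,-1,4) with a≤c, −a<b≤a
well minimum = a = 2

2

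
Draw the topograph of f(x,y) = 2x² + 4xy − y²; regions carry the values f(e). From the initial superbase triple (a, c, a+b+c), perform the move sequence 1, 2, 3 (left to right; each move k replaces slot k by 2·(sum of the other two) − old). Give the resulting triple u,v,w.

start (2,-1,5) = (f(1,0),f(0,1),f(1,1))
replace slot 1: 2·((-1)+5) − 2 = 6 → (6,-1,5)
replace slot 2: 2·(6+5) − (-1) = 23 → (6,23,5)
replace slot 3: 2·(6+23) − 5 = 53 → (6,23,53)

6,23,53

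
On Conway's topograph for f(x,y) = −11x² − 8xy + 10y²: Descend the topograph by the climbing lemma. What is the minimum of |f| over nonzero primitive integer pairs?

descent: ρ → (10,8,-11)  [lands on river]
river: ρ → (-11,14,7)
river: ρ → (7,14,-11)
river: ρ → (-11,8,10)
river: ρ → (10,12,-9)
river: ρ → (-9,6,13)
river: ρ → (13,20,-2)
river: ρ → (-2,20,13)
river: ρ → (13,6,-9)
river: ρ → (-9,12,10)
closes: descent 1, river 10
min |a| on river = 2

2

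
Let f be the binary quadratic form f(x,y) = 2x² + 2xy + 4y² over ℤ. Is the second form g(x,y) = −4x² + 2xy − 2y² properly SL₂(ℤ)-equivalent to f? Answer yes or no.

D₁ = -28, D₂ = -28
f: reduced (well bottom): (2,2,4) with a≤c, −a<b≤a
g is negative-definite; reduce −g:
−g: flip: (4,-2,2)→(2,2,4)
−g: reduced (well bottom): (2,2,4) with a≤c, −a<b≤a
flip sign back: reduced form of g is (-2,-2,-4)
reduced forms (2, 2, 4) vs (-2, -2, -4) ⇒ inequivalent

no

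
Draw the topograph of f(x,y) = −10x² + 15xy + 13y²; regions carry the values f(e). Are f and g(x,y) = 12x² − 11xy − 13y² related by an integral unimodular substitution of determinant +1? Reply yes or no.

D₁ = 745, D₂ = 745
river cycle of f (length 18): (13, 11, -12), (-12, 13, 12), (12, 11, -13), (-13, 15, 10), (10, 25, -3), (-3, 23, 18), (18, 13, -8), (-8, 19, 12), (12, 5, -15), (-15, 25, 2), … (8 more)
river cycle of g (length 18): (-13, 11, 12), (12, 13, -12), (-12, 11, 13), (13, 15, -10), (-10, 25, 3), (3, 23, -18), (-18, 13, 8), (8, 19, -12), (-12, 5, 15), (15, 25, -2), … (8 more)
cycles differ ⇒ inequivalent

no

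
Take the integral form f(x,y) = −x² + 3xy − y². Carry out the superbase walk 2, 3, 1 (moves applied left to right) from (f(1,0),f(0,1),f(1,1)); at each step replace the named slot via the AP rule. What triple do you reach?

start (-1,-1,1) = (f(1,0),f(0,1),f(1,1))
replace slot 2: 2·((-1)+1) − (-1) = 1 → (-1,1,1)
replace slot 3: 2·((-1)+1) − 1 = -1 → (-1,1,-1)
replace slot 1: 2·(1+(-1)) − (-1) = 1 → (1,1,-1)

1,1,-1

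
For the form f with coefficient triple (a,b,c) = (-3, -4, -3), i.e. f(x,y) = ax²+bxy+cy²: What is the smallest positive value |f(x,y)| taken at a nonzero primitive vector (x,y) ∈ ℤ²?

translate: b→-2 (≡4 mod 6), so (3,4,3)→(3,-2,2)
flip: (3,-2,2)→(2,2,3)
reduced (well bottom): (2,2,3) with a≤c, −a<b≤a
well minimum |f| = |-2| = 2 (negative-definite)

2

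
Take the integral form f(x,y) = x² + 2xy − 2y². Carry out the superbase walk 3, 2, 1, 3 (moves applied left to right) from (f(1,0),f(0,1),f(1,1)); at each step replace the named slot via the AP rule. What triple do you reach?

start (1,-2,1) = (f(1,0),f(0,1),f(1,1))
replace slot 3: 2·(1+(-2)) − 1 = -3 → (1,-2,-3)
replace slot 2: 2·(1+(-3)) − (-2) = -2 → (1,-2,-3)
replace slot 1: 2·((-2)+(-3)) − 1 = -11 → (-11,-2,-3)
replace slot 3: 2·((-11)+(-2)) − (-3) = -23 → (-11,-2,-23)

-11,-2,-23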